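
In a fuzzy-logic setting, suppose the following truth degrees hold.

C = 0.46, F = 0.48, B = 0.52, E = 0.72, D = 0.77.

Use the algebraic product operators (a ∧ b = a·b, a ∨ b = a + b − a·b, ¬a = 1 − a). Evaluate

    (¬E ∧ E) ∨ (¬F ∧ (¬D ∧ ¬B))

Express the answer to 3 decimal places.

0.247

¬E = 1 − 0.7200 = 0.2800
¬E ∧ E = a·b on (0.2800, 0.7200) = 0.2016
¬F = 1 − 0.4800 = 0.5200
¬D = 1 − 0.7700 = 0.2300
¬B = 1 − 0.5200 = 0.4800
¬D ∧ ¬B = a·b on (0.2300, 0.4800) = 0.1104
¬F ∧ (¬D ∧ ¬B) = a·b on (0.5200, 0.1104) = 0.0574
(¬E ∧ E) ∨ (¬F ∧ (¬D ∧ ¬B)) = a + b − a·b on (0.2016, 0.0574) = 0.2474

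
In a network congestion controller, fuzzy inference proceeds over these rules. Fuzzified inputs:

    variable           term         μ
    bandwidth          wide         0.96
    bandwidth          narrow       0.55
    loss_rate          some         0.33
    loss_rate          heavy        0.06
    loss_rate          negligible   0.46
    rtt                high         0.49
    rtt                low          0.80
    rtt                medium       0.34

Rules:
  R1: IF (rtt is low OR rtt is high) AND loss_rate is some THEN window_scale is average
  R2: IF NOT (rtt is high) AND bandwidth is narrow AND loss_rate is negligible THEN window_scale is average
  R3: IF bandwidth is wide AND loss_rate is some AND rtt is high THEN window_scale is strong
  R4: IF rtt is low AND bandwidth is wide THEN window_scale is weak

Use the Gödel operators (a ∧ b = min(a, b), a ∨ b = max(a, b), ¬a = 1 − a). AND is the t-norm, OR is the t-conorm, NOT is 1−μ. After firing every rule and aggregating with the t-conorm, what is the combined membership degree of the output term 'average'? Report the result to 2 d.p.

R1: (low=0.80 OR high=0.49) = 0.80; AND[min(a, b)] with some=0.33 → w = 0.33
R2: ¬high=1−0.49=0.51, narrow=0.55, negligible=0.46; AND[min(a, b)] → w = 0.46
R3: wide=0.96, some=0.33, high=0.49; AND[min(a, b)] → w = 0.33
R4: low=0.80, wide=0.96; AND[min(a, b)] → w = 0.80
Rules with consequent 'average': {R1, R2} → strengths 0.33, 0.46
Aggregate via t-conorm [max(a, b)]: 0.46

0.46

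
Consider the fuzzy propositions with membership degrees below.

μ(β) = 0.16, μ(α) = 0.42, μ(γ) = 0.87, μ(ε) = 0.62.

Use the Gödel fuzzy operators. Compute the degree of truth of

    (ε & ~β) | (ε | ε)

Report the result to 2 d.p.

~β = 1 − 0.16 = 0.84
ε & ~β = min(a, b) on (0.62, 0.84) = 0.62
ε | ε = max(a, b) on (0.62, 0.62) = 0.62
(ε & ~β) | (ε | ε) = max(a, b) on (0.62, 0.62) = 0.62

0.62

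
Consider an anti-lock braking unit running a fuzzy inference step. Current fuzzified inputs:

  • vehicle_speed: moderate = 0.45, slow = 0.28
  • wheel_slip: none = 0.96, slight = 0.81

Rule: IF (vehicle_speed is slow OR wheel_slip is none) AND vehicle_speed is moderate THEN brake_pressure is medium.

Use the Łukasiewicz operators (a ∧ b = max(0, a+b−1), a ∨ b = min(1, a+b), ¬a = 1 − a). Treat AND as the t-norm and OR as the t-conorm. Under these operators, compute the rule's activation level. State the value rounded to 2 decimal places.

0.45

firing strength: (slow=0.28 OR none=0.96) = 1.00; AND[max(0, a+b−1)] with moderate=0.45 → w = 0.45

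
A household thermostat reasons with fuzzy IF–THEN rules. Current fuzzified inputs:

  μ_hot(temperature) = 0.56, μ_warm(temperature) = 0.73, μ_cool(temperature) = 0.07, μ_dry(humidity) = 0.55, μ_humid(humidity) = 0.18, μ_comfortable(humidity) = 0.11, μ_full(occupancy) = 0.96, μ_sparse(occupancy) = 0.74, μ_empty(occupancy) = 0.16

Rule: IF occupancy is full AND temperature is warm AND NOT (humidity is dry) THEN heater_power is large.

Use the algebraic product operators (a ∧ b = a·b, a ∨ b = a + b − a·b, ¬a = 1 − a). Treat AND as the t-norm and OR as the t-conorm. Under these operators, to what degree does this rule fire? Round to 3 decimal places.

firing strength: full=0.96, warm=0.73, ¬dry=1−0.55=0.45; AND[a·b] → w = 0.3154

0.315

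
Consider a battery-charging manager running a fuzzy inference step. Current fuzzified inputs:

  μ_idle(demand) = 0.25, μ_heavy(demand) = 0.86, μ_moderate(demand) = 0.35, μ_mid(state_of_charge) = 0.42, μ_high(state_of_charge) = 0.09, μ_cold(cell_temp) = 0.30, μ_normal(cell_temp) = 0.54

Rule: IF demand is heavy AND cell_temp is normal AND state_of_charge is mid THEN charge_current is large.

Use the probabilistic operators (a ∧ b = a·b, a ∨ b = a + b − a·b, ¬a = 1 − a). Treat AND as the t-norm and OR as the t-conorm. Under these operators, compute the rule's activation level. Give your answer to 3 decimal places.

firing strength: heavy=0.86, normal=0.54, mid=0.42; AND[a·b] → w = 0.1950

0.195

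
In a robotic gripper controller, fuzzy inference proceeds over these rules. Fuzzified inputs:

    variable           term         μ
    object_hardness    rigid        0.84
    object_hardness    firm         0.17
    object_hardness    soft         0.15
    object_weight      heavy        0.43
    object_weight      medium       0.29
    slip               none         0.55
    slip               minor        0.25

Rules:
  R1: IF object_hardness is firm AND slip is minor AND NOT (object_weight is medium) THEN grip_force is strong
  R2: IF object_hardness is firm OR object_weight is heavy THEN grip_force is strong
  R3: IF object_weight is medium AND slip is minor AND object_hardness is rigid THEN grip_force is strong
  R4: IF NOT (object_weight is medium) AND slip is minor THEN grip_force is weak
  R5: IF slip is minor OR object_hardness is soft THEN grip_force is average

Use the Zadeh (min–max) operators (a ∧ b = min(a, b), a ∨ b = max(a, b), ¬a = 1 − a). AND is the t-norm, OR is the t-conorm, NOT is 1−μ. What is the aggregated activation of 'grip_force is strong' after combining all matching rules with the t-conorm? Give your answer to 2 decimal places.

R1: firm=0.17, minor=0.25, ¬medium=1−0.29=0.71; AND[min(a, b)] → w = 0.17
R2: firm=0.17, heavy=0.43; OR[max(a, b)] → w = 0.43
R3: medium=0.29, minor=0.25, rigid=0.84; AND[min(a, b)] → w = 0.25
R4: ¬medium=1−0.29=0.71, minor=0.25; AND[min(a, b)] → w = 0.25
R5: minor=0.25, soft=0.15; OR[max(a, b)] → w = 0.25
Rules with consequent 'strong': {R1, R2, R3} → strengths 0.17, 0.43, 0.25
Aggregate via t-conorm [max(a, b)]: 0.43

0.43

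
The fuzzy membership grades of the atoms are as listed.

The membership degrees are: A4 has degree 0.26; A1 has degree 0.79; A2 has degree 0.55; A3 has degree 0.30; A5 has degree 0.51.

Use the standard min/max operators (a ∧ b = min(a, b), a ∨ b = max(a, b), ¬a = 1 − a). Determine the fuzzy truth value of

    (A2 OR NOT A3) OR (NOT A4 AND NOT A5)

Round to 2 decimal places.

NOT A3 = 1 − 0.30 = 0.70
A2 OR NOT A3 = max(a, b) on (0.55, 0.70) = 0.70
NOT A4 = 1 − 0.26 = 0.74
NOT A5 = 1 − 0.51 = 0.49
NOT A4 AND NOT A5 = min(a, b) on (0.74, 0.49) = 0.49
(A2 OR NOT A3) OR (NOT A4 AND NOT A5) = max(a, b) on (0.70, 0.49) = 0.70

0.70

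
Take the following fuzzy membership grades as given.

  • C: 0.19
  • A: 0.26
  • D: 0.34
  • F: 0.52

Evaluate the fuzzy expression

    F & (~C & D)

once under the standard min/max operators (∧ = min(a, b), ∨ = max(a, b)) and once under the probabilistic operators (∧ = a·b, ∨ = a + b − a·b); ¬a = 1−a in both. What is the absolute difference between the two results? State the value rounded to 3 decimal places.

Under standard min/max:
  ~C = 1 − 0.19 = 0.81
  ~C & D = min(a, b) on (0.81, 0.34) = 0.34
  F & (~C & D) = min(a, b) on (0.52, 0.34) = 0.34
  → value = 0.3400
Under probabilistic:
  ~C = 1 − 0.1900 = 0.8100
  ~C & D = a·b on (0.8100, 0.3400) = 0.2754
  F & (~C & D) = a·b on (0.5200, 0.2754) = 0.1432
  → value = 0.1432
|0.3400 − 0.1432| = 0.197

0.197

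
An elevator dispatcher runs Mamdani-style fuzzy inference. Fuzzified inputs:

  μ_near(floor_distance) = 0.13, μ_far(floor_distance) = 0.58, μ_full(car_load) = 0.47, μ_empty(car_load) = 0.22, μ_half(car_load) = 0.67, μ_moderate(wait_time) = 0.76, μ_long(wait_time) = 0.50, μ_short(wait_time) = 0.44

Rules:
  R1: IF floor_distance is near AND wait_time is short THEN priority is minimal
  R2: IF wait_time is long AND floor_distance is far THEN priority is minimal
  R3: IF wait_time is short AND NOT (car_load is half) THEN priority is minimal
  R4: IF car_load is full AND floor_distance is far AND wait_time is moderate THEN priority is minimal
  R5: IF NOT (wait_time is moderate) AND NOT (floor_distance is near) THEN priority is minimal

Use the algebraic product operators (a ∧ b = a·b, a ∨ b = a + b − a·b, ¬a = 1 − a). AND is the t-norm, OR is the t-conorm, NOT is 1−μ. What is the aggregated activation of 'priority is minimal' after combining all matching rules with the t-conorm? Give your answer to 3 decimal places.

R1: near=0.13, short=0.44; AND[a·b] → w = 0.0572
R2: long=0.50, far=0.58; AND[a·b] → w = 0.2900
R3: short=0.44, ¬half=1−0.67=0.33; AND[a·b] → w = 0.1452
R4: full=0.47, far=0.58, moderate=0.76; AND[a·b] → w = 0.2072
R5: ¬moderate=1−0.76=0.24, ¬near=1−0.13=0.87; AND[a·b] → w = 0.2088
Rules with consequent 'minimal': {R1, R2, R3, R4, R5} → strengths 0.0572, 0.2900, 0.1452, 0.2072, 0.2088
Aggregate via t-conorm [a + b − a·b]: 0.6411

0.641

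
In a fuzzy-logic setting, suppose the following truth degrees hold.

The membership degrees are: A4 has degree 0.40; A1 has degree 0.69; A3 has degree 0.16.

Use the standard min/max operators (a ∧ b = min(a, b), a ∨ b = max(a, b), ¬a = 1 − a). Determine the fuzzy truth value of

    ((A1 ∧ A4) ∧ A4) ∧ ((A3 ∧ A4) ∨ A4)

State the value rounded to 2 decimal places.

0.40

A1 ∧ A4 = min(a, b) on (0.69, 0.40) = 0.40
(A1 ∧ A4) ∧ A4 = min(a, b) on (0.40, 0.40) = 0.40
A3 ∧ A4 = min(a, b) on (0.16, 0.40) = 0.16
(A3 ∧ A4) ∨ A4 = max(a, b) on (0.16, 0.40) = 0.40
((A1 ∧ A4) ∧ A4) ∧ ((A3 ∧ A4) ∨ A4) = min(a, b) on (0.40, 0.40) = 0.40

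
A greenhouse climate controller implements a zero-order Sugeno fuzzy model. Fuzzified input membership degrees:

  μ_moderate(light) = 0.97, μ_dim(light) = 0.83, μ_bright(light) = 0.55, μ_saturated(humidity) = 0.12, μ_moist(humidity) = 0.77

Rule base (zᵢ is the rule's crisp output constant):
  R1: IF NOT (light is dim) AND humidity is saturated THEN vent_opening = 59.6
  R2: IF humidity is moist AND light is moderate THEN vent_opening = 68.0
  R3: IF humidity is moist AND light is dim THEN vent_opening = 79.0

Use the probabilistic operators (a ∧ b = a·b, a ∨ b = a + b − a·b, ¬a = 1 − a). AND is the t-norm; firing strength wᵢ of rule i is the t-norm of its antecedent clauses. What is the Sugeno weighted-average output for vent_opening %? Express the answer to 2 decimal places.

R1 (z=59.6): ¬dim=1−0.83=0.17, saturated=0.12; AND[a·b] → w = 0.0204
R2 (z=68.0): moist=0.77, moderate=0.97; AND[a·b] → w = 0.7469
R3 (z=79.0): moist=0.77, dim=0.83; AND[a·b] → w = 0.6391
Weighted average = (0.0204·59.6 + 0.7469·68.0 + 0.6391·79.0) / (0.0204 + 0.7469 + 0.6391)
  = 102.4939 / 1.4064 = 72.88

72.88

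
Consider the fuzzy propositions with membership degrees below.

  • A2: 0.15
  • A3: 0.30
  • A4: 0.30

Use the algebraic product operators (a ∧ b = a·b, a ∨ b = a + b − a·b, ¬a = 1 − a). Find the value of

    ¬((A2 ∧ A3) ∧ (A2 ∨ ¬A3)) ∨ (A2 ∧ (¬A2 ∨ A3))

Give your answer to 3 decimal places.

0.971

A2 ∧ A3 = a·b on (0.1500, 0.3000) = 0.0450
¬A3 = 1 − 0.3000 = 0.7000
A2 ∨ ¬A3 = a + b − a·b on (0.1500, 0.7000) = 0.7450
(A2 ∧ A3) ∧ (A2 ∨ ¬A3) = a·b on (0.0450, 0.7450) = 0.0335
¬((A2 ∧ A3) ∧ (A2 ∨ ¬A3)) = 1 − 0.0335 = 0.9665
¬A2 = 1 − 0.1500 = 0.8500
¬A2 ∨ A3 = a + b − a·b on (0.8500, 0.3000) = 0.8950
A2 ∧ (¬A2 ∨ A3) = a·b on (0.1500, 0.8950) = 0.1342
¬((A2 ∧ A3) ∧ (A2 ∨ ¬A3)) ∨ (A2 ∧ (¬A2 ∨ A3)) = a + b − a·b on (0.9665, 0.1342) = 0.9710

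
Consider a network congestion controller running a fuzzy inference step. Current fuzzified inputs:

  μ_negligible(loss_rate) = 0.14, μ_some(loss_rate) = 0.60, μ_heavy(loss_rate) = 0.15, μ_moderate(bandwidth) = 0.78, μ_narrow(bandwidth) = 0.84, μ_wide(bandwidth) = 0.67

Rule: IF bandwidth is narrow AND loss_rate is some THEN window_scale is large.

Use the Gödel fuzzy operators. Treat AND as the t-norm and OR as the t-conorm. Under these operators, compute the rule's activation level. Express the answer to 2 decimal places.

0.60

firing strength: narrow=0.84, some=0.60; AND[min(a, b)] → w = 0.60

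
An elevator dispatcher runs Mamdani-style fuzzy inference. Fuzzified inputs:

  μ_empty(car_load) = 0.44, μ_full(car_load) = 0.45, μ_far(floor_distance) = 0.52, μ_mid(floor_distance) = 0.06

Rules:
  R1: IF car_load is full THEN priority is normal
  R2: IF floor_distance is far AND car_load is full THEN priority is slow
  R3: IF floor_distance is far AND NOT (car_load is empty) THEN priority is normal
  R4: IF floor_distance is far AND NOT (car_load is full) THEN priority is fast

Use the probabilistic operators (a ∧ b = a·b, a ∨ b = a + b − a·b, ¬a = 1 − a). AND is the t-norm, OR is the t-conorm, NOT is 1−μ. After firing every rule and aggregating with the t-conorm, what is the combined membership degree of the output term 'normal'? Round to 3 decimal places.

R1: full=0.45 → w = 0.4500
R2: far=0.52, full=0.45; AND[a·b] → w = 0.2340
R3: far=0.52, ¬empty=1−0.44=0.56; AND[a·b] → w = 0.2912
R4: far=0.52, ¬full=1−0.45=0.55; AND[a·b] → w = 0.2860
Rules with consequent 'normal': {R1, R3} → strengths 0.4500, 0.2912
Aggregate via t-conorm [a + b − a·b]: 0.6102

0.610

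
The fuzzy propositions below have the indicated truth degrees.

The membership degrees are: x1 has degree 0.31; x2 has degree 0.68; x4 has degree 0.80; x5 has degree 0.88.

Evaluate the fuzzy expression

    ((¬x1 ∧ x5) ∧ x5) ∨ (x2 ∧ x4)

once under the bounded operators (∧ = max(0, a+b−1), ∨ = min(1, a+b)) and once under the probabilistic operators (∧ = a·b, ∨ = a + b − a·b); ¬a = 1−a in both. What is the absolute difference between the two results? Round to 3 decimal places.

Under bounded:
  ¬x1 = 1 − 0.31 = 0.69
  ¬x1 ∧ x5 = max(0, a+b−1) on (0.69, 0.88) = 0.57
  (¬x1 ∧ x5) ∧ x5 = max(0, a+b−1) on (0.57, 0.88) = 0.45
  x2 ∧ x4 = max(0, a+b−1) on (0.68, 0.80) = 0.48
  ((¬x1 ∧ x5) ∧ x5) ∨ (x2 ∧ x4) = min(1, a+b) on (0.45, 0.48) = 0.93
  → value = 0.9300
Under probabilistic:
  ¬x1 = 1 − 0.3100 = 0.6900
  ¬x1 ∧ x5 = a·b on (0.6900, 0.8800) = 0.6072
  (¬x1 ∧ x5) ∧ x5 = a·b on (0.6072, 0.8800) = 0.5343
  x2 ∧ x4 = a·b on (0.6800, 0.8000) = 0.5440
  ((¬x1 ∧ x5) ∧ x5) ∨ (x2 ∧ x4) = a + b − a·b on (0.5343, 0.5440) = 0.7877
  → value = 0.7877
|0.9300 − 0.7877| = 0.142

0.142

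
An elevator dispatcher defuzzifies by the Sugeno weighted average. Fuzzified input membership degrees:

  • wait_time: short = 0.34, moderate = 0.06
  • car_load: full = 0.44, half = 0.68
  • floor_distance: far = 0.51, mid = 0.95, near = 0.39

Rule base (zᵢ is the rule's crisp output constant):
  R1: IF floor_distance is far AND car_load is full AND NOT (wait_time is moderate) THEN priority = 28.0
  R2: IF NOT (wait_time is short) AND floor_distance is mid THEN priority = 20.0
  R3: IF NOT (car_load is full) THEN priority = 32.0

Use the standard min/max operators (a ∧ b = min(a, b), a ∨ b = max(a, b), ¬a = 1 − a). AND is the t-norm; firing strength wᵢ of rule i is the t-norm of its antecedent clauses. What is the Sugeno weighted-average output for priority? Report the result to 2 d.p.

26.17

R1 (z=28.0): far=0.51, full=0.44, ¬moderate=1−0.06=0.94; AND[min(a, b)] → w = 0.44
R2 (z=20.0): ¬short=1−0.34=0.66, mid=0.95; AND[min(a, b)] → w = 0.66
R3 (z=32.0): ¬full=1−0.44=0.56 → w = 0.56
Weighted average = (0.44·28.0 + 0.66·20.0 + 0.56·32.0) / (0.44 + 0.66 + 0.56)
  = 43.4400 / 1.6600 = 26.17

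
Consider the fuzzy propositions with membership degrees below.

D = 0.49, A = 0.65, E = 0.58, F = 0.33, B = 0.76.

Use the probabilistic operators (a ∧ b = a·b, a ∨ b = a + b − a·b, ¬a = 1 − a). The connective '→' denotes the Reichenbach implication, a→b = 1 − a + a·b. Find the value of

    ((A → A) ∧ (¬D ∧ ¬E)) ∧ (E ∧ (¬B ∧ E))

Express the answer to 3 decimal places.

A → A  [Reichenbach: 1 − a + a·b] with a=0.6500, b=0.6500 → 0.7725
¬D = 1 − 0.4900 = 0.5100
¬E = 1 − 0.5800 = 0.4200
¬D ∧ ¬E = a·b on (0.5100, 0.4200) = 0.2142
(A → A) ∧ (¬D ∧ ¬E) = a·b on (0.7725, 0.2142) = 0.1655
¬B = 1 − 0.7600 = 0.2400
¬B ∧ E = a·b on (0.2400, 0.5800) = 0.1392
E ∧ (¬B ∧ E) = a·b on (0.5800, 0.1392) = 0.0807
((A → A) ∧ (¬D ∧ ¬E)) ∧ (E ∧ (¬B ∧ E)) = a·b on (0.1655, 0.0807) = 0.0134

0.013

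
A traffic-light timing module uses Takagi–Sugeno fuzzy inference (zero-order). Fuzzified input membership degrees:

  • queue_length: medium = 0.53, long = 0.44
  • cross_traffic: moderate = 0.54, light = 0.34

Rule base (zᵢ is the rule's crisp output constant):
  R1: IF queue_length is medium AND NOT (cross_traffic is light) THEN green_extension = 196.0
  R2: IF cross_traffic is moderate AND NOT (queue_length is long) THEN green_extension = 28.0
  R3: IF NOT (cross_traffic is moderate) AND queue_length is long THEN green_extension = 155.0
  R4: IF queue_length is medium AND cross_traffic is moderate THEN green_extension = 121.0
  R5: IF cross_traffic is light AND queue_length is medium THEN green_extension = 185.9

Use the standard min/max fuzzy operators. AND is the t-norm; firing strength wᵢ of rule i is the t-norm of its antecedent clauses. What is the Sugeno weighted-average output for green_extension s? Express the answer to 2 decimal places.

132.16

R1 (z=196.0): medium=0.53, ¬light=1−0.34=0.66; AND[min(a, b)] → w = 0.53
R2 (z=28.0): moderate=0.54, ¬long=1−0.44=0.56; AND[min(a, b)] → w = 0.54
R3 (z=155.0): ¬moderate=1−0.54=0.46, long=0.44; AND[min(a, b)] → w = 0.44
R4 (z=121.0): medium=0.53, moderate=0.54; AND[min(a, b)] → w = 0.53
R5 (z=185.9): light=0.34, medium=0.53; AND[min(a, b)] → w = 0.34
Weighted average = (0.53·196.0 + 0.54·28.0 + 0.44·155.0 + 0.53·121.0 + 0.34·185.9) / (0.53 + 0.54 + 0.44 + 0.53 + 0.34)
  = 314.5360 / 2.3800 = 132.16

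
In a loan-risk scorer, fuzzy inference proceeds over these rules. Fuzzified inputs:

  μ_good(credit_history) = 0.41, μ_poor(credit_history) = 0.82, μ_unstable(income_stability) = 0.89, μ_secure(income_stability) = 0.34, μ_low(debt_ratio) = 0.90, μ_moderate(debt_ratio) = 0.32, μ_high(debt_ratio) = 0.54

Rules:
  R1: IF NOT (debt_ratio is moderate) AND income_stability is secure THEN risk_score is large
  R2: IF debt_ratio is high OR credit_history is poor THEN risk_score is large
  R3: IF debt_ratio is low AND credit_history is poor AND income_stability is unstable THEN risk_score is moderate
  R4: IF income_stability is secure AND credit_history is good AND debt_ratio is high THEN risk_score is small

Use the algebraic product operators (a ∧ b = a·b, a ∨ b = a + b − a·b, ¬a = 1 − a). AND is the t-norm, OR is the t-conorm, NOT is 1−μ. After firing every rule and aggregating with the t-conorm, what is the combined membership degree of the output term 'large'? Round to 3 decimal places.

0.936

R1: ¬moderate=1−0.32=0.68, secure=0.34; AND[a·b] → w = 0.2312
R2: high=0.54, poor=0.82; OR[a + b − a·b] → w = 0.9172
R3: low=0.90, poor=0.82, unstable=0.89; AND[a·b] → w = 0.6568
R4: secure=0.34, good=0.41, high=0.54; AND[a·b] → w = 0.0753
Rules with consequent 'large': {R1, R2} → strengths 0.2312, 0.9172
Aggregate via t-conorm [a + b − a·b]: 0.9363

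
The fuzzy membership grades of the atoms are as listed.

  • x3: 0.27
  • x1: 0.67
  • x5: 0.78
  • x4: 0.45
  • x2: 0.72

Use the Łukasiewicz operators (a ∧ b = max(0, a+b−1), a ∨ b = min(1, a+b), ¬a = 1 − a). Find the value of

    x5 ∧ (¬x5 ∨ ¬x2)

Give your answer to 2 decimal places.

0.28

¬x5 = 1 − 0.78 = 0.22
¬x2 = 1 − 0.72 = 0.28
¬x5 ∨ ¬x2 = min(1, a+b) on (0.22, 0.28) = 0.50
x5 ∧ (¬x5 ∨ ¬x2) = max(0, a+b−1) on (0.78, 0.50) = 0.28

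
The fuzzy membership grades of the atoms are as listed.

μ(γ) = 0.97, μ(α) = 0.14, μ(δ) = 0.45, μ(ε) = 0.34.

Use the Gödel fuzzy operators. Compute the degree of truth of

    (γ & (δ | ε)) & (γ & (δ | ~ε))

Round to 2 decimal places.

0.45

δ | ε = max(a, b) on (0.45, 0.34) = 0.45
γ & (δ | ε) = min(a, b) on (0.97, 0.45) = 0.45
~ε = 1 − 0.34 = 0.66
δ | ~ε = max(a, b) on (0.45, 0.66) = 0.66
γ & (δ | ~ε) = min(a, b) on (0.97, 0.66) = 0.66
(γ & (δ | ε)) & (γ & (δ | ~ε)) = min(a, b) on (0.45, 0.66) = 0.45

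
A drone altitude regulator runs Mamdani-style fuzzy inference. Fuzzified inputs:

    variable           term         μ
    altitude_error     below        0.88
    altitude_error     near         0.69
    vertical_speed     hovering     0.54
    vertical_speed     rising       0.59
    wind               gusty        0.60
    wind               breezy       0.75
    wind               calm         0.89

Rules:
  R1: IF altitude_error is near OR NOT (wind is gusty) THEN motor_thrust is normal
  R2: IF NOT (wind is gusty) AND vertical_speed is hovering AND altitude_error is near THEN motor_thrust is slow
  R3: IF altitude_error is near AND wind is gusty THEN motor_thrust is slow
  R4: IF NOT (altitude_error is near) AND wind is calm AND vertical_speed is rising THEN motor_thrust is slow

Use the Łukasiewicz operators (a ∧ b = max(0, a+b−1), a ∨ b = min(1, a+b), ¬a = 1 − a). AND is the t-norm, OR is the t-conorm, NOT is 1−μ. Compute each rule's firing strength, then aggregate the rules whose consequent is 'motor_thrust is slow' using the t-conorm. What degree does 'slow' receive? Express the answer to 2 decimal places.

0.29

R1: near=0.69, ¬gusty=1−0.60=0.40; OR[min(1, a+b)] → w = 1.00
R2: ¬gusty=1−0.60=0.40, hovering=0.54, near=0.69; AND[max(0, a+b−1)] → w = 0.00
R3: near=0.69, gusty=0.60; AND[max(0, a+b−1)] → w = 0.29
R4: ¬near=1−0.69=0.31, calm=0.89, rising=0.59; AND[max(0, a+b−1)] → w = 0.00
Rules with consequent 'slow': {R2, R3, R4} → strengths 0.00, 0.29, 0.00
Aggregate via t-conorm [min(1, a+b)]: 0.29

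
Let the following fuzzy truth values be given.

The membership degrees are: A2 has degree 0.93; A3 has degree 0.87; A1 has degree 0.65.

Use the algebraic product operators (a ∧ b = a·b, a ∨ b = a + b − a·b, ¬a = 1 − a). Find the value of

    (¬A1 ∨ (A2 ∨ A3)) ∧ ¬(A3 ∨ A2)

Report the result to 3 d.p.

¬A1 = 1 − 0.6500 = 0.3500
A2 ∨ A3 = a + b − a·b on (0.9300, 0.8700) = 0.9909
¬A1 ∨ (A2 ∨ A3) = a + b − a·b on (0.3500, 0.9909) = 0.9941
A3 ∨ A2 = a + b − a·b on (0.8700, 0.9300) = 0.9909
¬(A3 ∨ A2) = 1 − 0.9909 = 0.0091
(¬A1 ∨ (A2 ∨ A3)) ∧ ¬(A3 ∨ A2) = a·b on (0.9941, 0.0091) = 0.0090

0.009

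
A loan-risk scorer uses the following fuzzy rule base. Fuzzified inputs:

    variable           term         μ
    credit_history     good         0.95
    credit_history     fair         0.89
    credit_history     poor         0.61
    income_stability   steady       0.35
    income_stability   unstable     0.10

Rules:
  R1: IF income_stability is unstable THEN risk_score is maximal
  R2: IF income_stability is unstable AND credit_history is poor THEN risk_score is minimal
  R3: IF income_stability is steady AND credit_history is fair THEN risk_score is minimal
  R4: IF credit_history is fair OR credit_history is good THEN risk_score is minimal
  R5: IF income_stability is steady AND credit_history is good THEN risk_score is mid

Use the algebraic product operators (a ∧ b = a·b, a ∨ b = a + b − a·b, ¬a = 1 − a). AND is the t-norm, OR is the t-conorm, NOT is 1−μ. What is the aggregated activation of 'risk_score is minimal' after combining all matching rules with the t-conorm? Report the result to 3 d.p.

R1: unstable=0.10 → w = 0.1000
R2: unstable=0.10, poor=0.61; AND[a·b] → w = 0.0610
R3: steady=0.35, fair=0.89; AND[a·b] → w = 0.3115
R4: fair=0.89, good=0.95; OR[a + b − a·b] → w = 0.9945
R5: steady=0.35, good=0.95; AND[a·b] → w = 0.3325
Rules with consequent 'minimal': {R2, R3, R4} → strengths 0.0610, 0.3115, 0.9945
Aggregate via t-conorm [a + b − a·b]: 0.9964

0.996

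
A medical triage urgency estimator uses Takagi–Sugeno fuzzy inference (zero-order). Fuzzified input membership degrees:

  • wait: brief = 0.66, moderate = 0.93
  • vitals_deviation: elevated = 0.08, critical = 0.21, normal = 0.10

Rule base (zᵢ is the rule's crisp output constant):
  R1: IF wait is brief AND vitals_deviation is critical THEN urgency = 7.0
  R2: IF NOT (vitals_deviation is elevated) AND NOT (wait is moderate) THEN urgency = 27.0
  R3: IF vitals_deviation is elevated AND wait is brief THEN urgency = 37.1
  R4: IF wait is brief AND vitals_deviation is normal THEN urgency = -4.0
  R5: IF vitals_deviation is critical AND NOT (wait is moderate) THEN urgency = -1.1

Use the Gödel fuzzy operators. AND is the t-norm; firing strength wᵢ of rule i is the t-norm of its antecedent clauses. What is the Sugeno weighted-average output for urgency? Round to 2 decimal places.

R1 (z=7.0): brief=0.66, critical=0.21; AND[min(a, b)] → w = 0.21
R2 (z=27.0): ¬elevated=1−0.08=0.92, ¬moderate=1−0.93=0.07; AND[min(a, b)] → w = 0.07
R3 (z=37.1): elevated=0.08, brief=0.66; AND[min(a, b)] → w = 0.08
R4 (z=-4.0): brief=0.66, normal=0.10; AND[min(a, b)] → w = 0.10
R5 (z=-1.1): critical=0.21, ¬moderate=1−0.93=0.07; AND[min(a, b)] → w = 0.07
Weighted average = (0.21·7.0 + 0.07·27.0 + 0.08·37.1 + 0.10·-4.0 + 0.07·-1.1) / (0.21 + 0.07 + 0.08 + 0.10 + 0.07)
  = 5.8510 / 0.5300 = 11.04

11.04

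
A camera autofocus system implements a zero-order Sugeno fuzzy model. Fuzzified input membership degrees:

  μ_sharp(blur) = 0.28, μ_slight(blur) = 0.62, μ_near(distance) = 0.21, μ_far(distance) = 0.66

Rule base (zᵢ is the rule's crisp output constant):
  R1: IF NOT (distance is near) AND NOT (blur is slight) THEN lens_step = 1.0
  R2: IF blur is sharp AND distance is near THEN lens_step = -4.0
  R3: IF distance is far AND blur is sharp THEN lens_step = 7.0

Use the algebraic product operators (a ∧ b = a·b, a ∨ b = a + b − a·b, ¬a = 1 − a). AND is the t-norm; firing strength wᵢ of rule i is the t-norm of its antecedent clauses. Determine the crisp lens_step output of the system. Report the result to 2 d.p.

2.50

R1 (z=1.0): ¬near=1−0.21=0.79, ¬slight=1−0.62=0.38; AND[a·b] → w = 0.3002
R2 (z=-4.0): sharp=0.28, near=0.21; AND[a·b] → w = 0.0588
R3 (z=7.0): far=0.66, sharp=0.28; AND[a·b] → w = 0.1848
Weighted average = (0.3002·1.0 + 0.0588·-4.0 + 0.1848·7.0) / (0.3002 + 0.0588 + 0.1848)
  = 1.3586 / 0.5438 = 2.50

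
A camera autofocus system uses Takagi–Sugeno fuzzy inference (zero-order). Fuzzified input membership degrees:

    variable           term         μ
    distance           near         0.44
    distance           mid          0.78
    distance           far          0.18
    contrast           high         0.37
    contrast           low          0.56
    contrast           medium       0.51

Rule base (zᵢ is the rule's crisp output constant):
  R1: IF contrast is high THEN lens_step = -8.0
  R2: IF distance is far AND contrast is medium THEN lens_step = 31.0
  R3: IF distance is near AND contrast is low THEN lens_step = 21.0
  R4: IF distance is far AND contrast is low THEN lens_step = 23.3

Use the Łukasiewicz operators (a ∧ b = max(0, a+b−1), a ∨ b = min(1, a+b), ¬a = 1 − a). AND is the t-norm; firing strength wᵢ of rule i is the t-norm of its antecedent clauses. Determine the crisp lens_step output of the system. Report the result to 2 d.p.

R1 (z=-8.0): high=0.37 → w = 0.37
R2 (z=31.0): far=0.18, medium=0.51; AND[max(0, a+b−1)] → w = 0.00
R3 (z=21.0): near=0.44, low=0.56; AND[max(0, a+b−1)] → w = 0.00
R4 (z=23.3): far=0.18, low=0.56; AND[max(0, a+b−1)] → w = 0.00
Weighted average = (0.37·-8.0 + 0.00·31.0 + 0.00·21.0 + 0.00·23.3) / (0.37 + 0.00 + 0.00 + 0.00)
  = -2.9600 / 0.3700 = -8.00

-8.00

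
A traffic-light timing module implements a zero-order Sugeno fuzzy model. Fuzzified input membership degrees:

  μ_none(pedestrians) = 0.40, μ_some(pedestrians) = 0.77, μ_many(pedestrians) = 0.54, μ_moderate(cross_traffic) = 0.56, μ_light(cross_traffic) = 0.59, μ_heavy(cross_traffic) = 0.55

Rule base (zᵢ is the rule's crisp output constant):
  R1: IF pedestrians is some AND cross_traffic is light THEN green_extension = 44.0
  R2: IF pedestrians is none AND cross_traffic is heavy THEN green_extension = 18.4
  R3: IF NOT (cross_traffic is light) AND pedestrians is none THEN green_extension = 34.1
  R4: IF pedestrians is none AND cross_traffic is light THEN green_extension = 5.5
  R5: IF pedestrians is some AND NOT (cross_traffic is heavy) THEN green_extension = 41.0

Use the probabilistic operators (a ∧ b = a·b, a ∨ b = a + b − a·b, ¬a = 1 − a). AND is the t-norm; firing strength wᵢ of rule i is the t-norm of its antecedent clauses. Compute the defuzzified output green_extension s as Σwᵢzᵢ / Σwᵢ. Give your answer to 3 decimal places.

R1 (z=44.0): some=0.77, light=0.59; AND[a·b] → w = 0.4543
R2 (z=18.4): none=0.40, heavy=0.55; AND[a·b] → w = 0.2200
R3 (z=34.1): ¬light=1−0.59=0.41, none=0.40; AND[a·b] → w = 0.1640
R4 (z=5.5): none=0.40, light=0.59; AND[a·b] → w = 0.2360
R5 (z=41.0): some=0.77, ¬heavy=1−0.55=0.45; AND[a·b] → w = 0.3465
Weighted average = (0.4543·44.0 + 0.2200·18.4 + 0.1640·34.1 + 0.2360·5.5 + 0.3465·41.0) / (0.4543 + 0.2200 + 0.1640 + 0.2360 + 0.3465)
  = 45.1341 / 1.4208 = 31.767

31.767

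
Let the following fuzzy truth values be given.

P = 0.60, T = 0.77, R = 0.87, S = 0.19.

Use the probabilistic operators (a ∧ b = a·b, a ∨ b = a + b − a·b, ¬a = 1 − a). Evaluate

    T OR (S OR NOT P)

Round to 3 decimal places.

NOT P = 1 − 0.6000 = 0.4000
S OR NOT P = a + b − a·b on (0.1900, 0.4000) = 0.5140
T OR (S OR NOT P) = a + b − a·b on (0.7700, 0.5140) = 0.8882

0.888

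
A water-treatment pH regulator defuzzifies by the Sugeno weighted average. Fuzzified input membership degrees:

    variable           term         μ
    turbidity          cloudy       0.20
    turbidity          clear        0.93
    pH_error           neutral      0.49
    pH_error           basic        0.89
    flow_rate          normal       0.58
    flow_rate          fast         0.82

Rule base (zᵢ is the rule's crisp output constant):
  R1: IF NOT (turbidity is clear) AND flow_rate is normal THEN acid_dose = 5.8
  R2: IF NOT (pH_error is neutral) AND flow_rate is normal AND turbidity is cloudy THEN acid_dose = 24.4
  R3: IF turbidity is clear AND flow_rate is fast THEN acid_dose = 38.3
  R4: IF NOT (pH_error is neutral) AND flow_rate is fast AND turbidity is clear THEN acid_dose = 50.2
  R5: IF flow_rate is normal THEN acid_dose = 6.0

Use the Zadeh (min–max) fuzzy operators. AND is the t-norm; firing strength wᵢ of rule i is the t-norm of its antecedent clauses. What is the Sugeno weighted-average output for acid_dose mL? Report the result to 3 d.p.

R1 (z=5.8): ¬clear=1−0.93=0.07, normal=0.58; AND[min(a, b)] → w = 0.07
R2 (z=24.4): ¬neutral=1−0.49=0.51, normal=0.58, cloudy=0.20; AND[min(a, b)] → w = 0.20
R3 (z=38.3): clear=0.93, fast=0.82; AND[min(a, b)] → w = 0.82
R4 (z=50.2): ¬neutral=1−0.49=0.51, fast=0.82, clear=0.93; AND[min(a, b)] → w = 0.51
R5 (z=6.0): normal=0.58 → w = 0.58
Weighted average = (0.07·5.8 + 0.20·24.4 + 0.82·38.3 + 0.51·50.2 + 0.58·6.0) / (0.07 + 0.20 + 0.82 + 0.51 + 0.58)
  = 65.7740 / 2.1800 = 30.172

30.172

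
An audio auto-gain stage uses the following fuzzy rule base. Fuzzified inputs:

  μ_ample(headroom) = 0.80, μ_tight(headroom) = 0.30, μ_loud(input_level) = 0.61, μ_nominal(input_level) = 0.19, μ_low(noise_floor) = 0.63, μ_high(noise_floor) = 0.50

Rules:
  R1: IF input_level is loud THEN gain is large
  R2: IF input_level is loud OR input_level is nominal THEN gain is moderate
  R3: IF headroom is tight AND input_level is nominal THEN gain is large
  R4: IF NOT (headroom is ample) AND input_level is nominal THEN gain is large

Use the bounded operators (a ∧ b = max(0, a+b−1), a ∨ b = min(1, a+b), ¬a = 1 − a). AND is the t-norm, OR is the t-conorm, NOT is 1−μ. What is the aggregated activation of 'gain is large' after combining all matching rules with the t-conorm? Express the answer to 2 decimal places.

R1: loud=0.61 → w = 0.61
R2: loud=0.61, nominal=0.19; OR[min(1, a+b)] → w = 0.80
R3: tight=0.30, nominal=0.19; AND[max(0, a+b−1)] → w = 0.00
R4: ¬ample=1−0.80=0.20, nominal=0.19; AND[max(0, a+b−1)] → w = 0.00
Rules with consequent 'large': {R1, R3, R4} → strengths 0.61, 0.00, 0.00
Aggregate via t-conorm [min(1, a+b)]: 0.61

0.61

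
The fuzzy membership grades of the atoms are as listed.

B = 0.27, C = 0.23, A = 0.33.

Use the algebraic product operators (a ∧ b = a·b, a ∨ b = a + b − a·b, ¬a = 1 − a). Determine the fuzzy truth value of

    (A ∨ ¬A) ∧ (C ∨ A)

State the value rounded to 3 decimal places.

0.377

¬A = 1 − 0.3300 = 0.6700
A ∨ ¬A = a + b − a·b on (0.3300, 0.6700) = 0.7789
C ∨ A = a + b − a·b on (0.2300, 0.3300) = 0.4841
(A ∨ ¬A) ∧ (C ∨ A) = a·b on (0.7789, 0.4841) = 0.3771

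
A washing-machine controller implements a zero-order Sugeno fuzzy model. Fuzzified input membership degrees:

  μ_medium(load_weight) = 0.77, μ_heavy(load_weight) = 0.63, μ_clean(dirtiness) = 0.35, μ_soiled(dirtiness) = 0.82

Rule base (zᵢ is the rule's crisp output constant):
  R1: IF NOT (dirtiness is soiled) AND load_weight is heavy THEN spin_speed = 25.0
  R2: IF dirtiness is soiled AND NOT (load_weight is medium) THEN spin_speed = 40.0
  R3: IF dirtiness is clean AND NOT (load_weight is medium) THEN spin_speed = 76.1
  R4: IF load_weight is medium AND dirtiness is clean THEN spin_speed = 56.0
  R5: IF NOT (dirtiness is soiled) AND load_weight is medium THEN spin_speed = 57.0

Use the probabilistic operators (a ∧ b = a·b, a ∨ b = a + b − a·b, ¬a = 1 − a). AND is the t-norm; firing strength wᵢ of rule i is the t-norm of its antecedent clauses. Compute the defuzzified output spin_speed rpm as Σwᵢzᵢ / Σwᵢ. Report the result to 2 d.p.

R1 (z=25.0): ¬soiled=1−0.82=0.18, heavy=0.63; AND[a·b] → w = 0.1134
R2 (z=40.0): soiled=0.82, ¬medium=1−0.77=0.23; AND[a·b] → w = 0.1886
R3 (z=76.1): clean=0.35, ¬medium=1−0.77=0.23; AND[a·b] → w = 0.0805
R4 (z=56.0): medium=0.77, clean=0.35; AND[a·b] → w = 0.2695
R5 (z=57.0): ¬soiled=1−0.82=0.18, medium=0.77; AND[a·b] → w = 0.1386
Weighted average = (0.1134·25.0 + 0.1886·40.0 + 0.0805·76.1 + 0.2695·56.0 + 0.1386·57.0) / (0.1134 + 0.1886 + 0.0805 + 0.2695 + 0.1386)
  = 39.4973 / 0.7906 = 49.96

49.96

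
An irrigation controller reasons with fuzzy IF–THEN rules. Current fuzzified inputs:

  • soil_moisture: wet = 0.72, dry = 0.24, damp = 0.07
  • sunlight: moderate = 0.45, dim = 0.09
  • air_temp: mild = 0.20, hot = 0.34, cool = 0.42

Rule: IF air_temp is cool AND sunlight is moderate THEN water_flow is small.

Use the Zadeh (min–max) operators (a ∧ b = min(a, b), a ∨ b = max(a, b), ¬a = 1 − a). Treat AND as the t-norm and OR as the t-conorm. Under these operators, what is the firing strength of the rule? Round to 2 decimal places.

firing strength: cool=0.42, moderate=0.45; AND[min(a, b)] → w = 0.42

0.42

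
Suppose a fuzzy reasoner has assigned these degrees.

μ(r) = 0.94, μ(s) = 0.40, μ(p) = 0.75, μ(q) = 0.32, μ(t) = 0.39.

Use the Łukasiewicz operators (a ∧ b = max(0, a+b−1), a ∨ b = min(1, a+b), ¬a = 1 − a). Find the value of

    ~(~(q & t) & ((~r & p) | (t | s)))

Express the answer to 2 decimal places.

0.21

q & t = max(0, a+b−1) on (0.32, 0.39) = 0.00
~(q & t) = 1 − 0.00 = 1.00
~r = 1 − 0.94 = 0.06
~r & p = max(0, a+b−1) on (0.06, 0.75) = 0.00
t | s = min(1, a+b) on (0.39, 0.40) = 0.79
(~r & p) | (t | s) = min(1, a+b) on (0.00, 0.79) = 0.79
~(q & t) & ((~r & p) | (t | s)) = max(0, a+b−1) on (1.00, 0.79) = 0.79
~(~(q & t) & ((~r & p) | (t | s))) = 1 − 0.79 = 0.21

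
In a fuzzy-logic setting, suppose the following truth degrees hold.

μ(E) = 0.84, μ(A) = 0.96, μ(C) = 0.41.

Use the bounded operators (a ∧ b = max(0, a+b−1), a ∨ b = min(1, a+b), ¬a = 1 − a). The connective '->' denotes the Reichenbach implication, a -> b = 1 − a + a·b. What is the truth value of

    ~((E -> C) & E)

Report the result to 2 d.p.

0.66

E -> C  [Reichenbach: 1 − a + a·b] with a=0.84, b=0.41 → 0.50
(E -> C) & E = max(0, a+b−1) on (0.50, 0.84) = 0.34
~((E -> C) & E) = 1 − 0.34 = 0.66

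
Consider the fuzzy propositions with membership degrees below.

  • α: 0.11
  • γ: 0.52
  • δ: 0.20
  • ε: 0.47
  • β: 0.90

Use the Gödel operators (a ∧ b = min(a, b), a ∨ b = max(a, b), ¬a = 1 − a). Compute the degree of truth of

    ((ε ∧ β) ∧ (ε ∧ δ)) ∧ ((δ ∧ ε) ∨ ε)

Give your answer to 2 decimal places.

ε ∧ β = min(a, b) on (0.47, 0.90) = 0.47
ε ∧ δ = min(a, b) on (0.47, 0.20) = 0.20
(ε ∧ β) ∧ (ε ∧ δ) = min(a, b) on (0.47, 0.20) = 0.20
δ ∧ ε = min(a, b) on (0.20, 0.47) = 0.20
(δ ∧ ε) ∨ ε = max(a, b) on (0.20, 0.47) = 0.47
((ε ∧ β) ∧ (ε ∧ δ)) ∧ ((δ ∧ ε) ∨ ε) = min(a, b) on (0.20, 0.47) = 0.20

0.20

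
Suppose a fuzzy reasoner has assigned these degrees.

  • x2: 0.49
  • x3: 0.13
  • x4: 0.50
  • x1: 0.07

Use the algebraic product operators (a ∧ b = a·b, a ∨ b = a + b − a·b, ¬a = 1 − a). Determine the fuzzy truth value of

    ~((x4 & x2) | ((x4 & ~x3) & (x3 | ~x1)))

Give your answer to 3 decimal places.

x4 & x2 = a·b on (0.5000, 0.4900) = 0.2450
~x3 = 1 − 0.1300 = 0.8700
x4 & ~x3 = a·b on (0.5000, 0.8700) = 0.4350
~x1 = 1 − 0.0700 = 0.9300
x3 | ~x1 = a + b − a·b on (0.1300, 0.9300) = 0.9391
(x4 & ~x3) & (x3 | ~x1) = a·b on (0.4350, 0.9391) = 0.4085
(x4 & x2) | ((x4 & ~x3) & (x3 | ~x1)) = a + b − a·b on (0.2450, 0.4085) = 0.5534
~((x4 & x2) | ((x4 & ~x3) & (x3 | ~x1))) = 1 − 0.5534 = 0.4466

0.447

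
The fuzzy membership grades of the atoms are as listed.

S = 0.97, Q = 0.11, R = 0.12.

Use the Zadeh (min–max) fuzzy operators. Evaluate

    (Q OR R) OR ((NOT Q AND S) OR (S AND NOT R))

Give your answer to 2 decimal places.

0.89

Q OR R = max(a, b) on (0.11, 0.12) = 0.12
NOT Q = 1 − 0.11 = 0.89
NOT Q AND S = min(a, b) on (0.89, 0.97) = 0.89
NOT R = 1 − 0.12 = 0.88
S AND NOT R = min(a, b) on (0.97, 0.88) = 0.88
(NOT Q AND S) OR (S AND NOT R) = max(a, b) on (0.89, 0.88) = 0.89
(Q OR R) OR ((NOT Q AND S) OR (S AND NOT R)) = max(a, b) on (0.12, 0.89) = 0.89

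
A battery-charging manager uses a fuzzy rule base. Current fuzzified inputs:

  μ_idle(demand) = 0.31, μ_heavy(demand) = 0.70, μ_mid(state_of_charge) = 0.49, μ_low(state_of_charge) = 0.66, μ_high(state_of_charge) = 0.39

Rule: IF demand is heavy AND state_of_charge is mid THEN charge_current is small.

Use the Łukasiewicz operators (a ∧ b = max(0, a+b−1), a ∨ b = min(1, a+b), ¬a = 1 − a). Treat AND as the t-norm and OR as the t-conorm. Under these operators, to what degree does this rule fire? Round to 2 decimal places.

0.19

firing strength: heavy=0.70, mid=0.49; AND[max(0, a+b−1)] → w = 0.19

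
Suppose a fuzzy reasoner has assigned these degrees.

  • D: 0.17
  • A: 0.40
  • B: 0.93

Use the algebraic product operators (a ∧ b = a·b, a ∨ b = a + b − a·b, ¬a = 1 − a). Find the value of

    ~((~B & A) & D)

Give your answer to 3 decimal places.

~B = 1 − 0.9300 = 0.0700
~B & A = a·b on (0.0700, 0.4000) = 0.0280
(~B & A) & D = a·b on (0.0280, 0.1700) = 0.0048
~((~B & A) & D) = 1 − 0.0048 = 0.9952

0.995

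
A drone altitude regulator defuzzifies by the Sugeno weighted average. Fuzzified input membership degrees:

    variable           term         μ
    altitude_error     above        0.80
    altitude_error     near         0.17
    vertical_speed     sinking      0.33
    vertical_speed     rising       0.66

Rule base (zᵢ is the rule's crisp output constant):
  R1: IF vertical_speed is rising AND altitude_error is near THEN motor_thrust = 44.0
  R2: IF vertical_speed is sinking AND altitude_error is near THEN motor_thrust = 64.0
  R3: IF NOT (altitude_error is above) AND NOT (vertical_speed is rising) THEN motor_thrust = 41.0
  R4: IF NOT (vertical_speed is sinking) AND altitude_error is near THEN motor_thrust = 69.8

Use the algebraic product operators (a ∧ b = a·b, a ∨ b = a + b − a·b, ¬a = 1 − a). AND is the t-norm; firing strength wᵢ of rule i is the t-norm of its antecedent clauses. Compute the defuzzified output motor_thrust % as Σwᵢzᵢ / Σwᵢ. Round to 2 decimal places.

55.01

R1 (z=44.0): rising=0.66, near=0.17; AND[a·b] → w = 0.1122
R2 (z=64.0): sinking=0.33, near=0.17; AND[a·b] → w = 0.0561
R3 (z=41.0): ¬above=1−0.80=0.20, ¬rising=1−0.66=0.34; AND[a·b] → w = 0.0680
R4 (z=69.8): ¬sinking=1−0.33=0.67, near=0.17; AND[a·b] → w = 0.1139
Weighted average = (0.1122·44.0 + 0.0561·64.0 + 0.0680·41.0 + 0.1139·69.8) / (0.1122 + 0.0561 + 0.0680 + 0.1139)
  = 19.2654 / 0.3502 = 55.01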